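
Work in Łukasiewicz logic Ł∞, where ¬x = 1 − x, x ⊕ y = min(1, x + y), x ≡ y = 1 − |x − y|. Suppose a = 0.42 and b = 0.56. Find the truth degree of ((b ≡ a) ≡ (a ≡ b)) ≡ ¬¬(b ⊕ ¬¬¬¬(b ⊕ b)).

b ≡ a = 1 − |0.56 − 0.42| = 1 − 0.14 = 0.86
a ≡ b = 1 − |0.42 − 0.56| = 1 − 0.14 = 0.86
(b ≡ a) ≡ (a ≡ b) = 1 − |0.86 − 0.86| = 1 − 0.00 = 1.00
b ⊕ b = min(1, 0.56 + 0.56) = min(1, 1.12) = 1.00
¬(b ⊕ b) = 1 − 1.00 = 0.00
¬¬(b ⊕ b) = 1 − 0.00 = 1.00
¬¬¬(b ⊕ b) = 1 − 1.00 = 0.00
¬¬¬¬(b ⊕ b) = 1 − 0.00 = 1.00
b ⊕ ¬¬¬¬(b ⊕ b) = min(1, 0.56 + 1.00) = min(1, 1.56) = 1.00
¬(b ⊕ ¬¬¬¬(b ⊕ b)) = 1 − 1.00 = 0.00
¬¬(b ⊕ ¬¬¬¬(b ⊕ b)) = 1 − 0.00 = 1.00
((b ≡ a) ≡ (a ≡ b)) ≡ ¬¬(b ⊕ ¬¬¬¬(b ⊕ b)) = 1 − |1.00 − 1.00| = 1 − 0.00 = 1.00

1.00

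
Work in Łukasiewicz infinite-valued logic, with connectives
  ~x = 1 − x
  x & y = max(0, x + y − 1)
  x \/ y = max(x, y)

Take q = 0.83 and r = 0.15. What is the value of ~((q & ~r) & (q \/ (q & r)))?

0.49

~r = 1 − 0.15 = 0.85
q & ~r = max(0, 0.83 + 0.85 − 1) = max(0, 0.68) = 0.68
q & r = max(0, 0.83 + 0.15 − 1) = max(0, -0.02) = 0.00
q \/ (q & r) = max(0.83, 0.00) = 0.83
(q & ~r) & (q \/ (q & r)) = max(0, 0.68 + 0.83 − 1) = max(0, 0.51) = 0.51
~((q & ~r) & (q \/ (q & r))) = 1 − 0.51 = 0.49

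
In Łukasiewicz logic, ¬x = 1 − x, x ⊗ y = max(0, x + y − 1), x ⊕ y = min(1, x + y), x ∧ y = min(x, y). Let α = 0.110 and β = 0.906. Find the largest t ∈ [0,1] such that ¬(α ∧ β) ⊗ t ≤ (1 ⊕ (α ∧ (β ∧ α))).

α ∧ β = min(0.110, 0.906) = 0.110
¬(α ∧ β) = 1 − 0.110 = 0.890
So the left factor is ¬(α ∧ β) = 0.890.
β ∧ α = min(0.906, 0.110) = 0.110
α ∧ (β ∧ α) = min(0.110, 0.110) = 0.110
1 ⊕ (α ∧ (β ∧ α)) = min(1, 1.000 + 0.110) = min(1, 1.110) = 1.000
So the right-hand bound is 1 ⊕ (α ∧ (β ∧ α)) = 1.000.
The residuum of the Łukasiewicz t-norm gives the supremum: min(1, 1 − 0.890 + 1.000).
1 − 0.890 + 1.000 = 1.110, so t = min(1, 1.110) = 1.000.
Check: 0.890 ⊗ 1.000 = max(0, 0.890) = 0.890 ≤ 1.000.

1.000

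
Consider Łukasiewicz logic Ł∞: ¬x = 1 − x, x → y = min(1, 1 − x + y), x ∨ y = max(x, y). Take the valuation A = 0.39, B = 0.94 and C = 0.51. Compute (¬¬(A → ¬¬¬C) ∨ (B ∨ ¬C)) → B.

¬C = 1 − 0.51 = 0.49
¬¬C = 1 − 0.49 = 0.51
¬¬¬C = 1 − 0.51 = 0.49
A → ¬¬¬C = min(1, 1 − 0.39 + 0.49) = min(1, 1.10) = 1.00
¬(A → ¬¬¬C) = 1 − 1.00 = 0.00
¬¬(A → ¬¬¬C) = 1 − 0.00 = 1.00
B ∨ ¬C = max(0.94, 0.49) = 0.94
¬¬(A → ¬¬¬C) ∨ (B ∨ ¬C) = max(1.00, 0.94) = 1.00
(¬¬(A → ¬¬¬C) ∨ (B ∨ ¬C)) → B = min(1, 1 − 1.00 + 0.94) = min(1, 0.94) = 0.94

0.94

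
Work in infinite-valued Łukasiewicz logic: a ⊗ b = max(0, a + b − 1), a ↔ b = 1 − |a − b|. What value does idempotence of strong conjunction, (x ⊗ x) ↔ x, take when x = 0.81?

x ⊗ x = max(0, 0.81 + 0.81 − 1) = max(0, 0.62) = 0.62
(x ⊗ x) ↔ x = 1 − |0.62 − 0.81| = 1 − 0.19 = 0.81
(The value 0.81 < 1 shows this instance is not satisfied; fails in Ł∞ since a ⊗ a = max(0, 2a−1) ≠ a in general.)

0.81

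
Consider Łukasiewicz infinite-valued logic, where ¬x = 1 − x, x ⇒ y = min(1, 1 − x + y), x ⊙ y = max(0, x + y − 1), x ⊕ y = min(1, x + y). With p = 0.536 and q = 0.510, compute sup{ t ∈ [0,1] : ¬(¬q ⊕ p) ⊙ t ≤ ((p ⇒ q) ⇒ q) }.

¬q = 1 − 0.510 = 0.490
¬q ⊕ p = min(1, 0.490 + 0.536) = min(1, 1.026) = 1.000
¬(¬q ⊕ p) = 1 − 1.000 = 0.000
So the left factor is ¬(¬q ⊕ p) = 0.000.
p ⇒ q = min(1, 1 − 0.536 + 0.510) = min(1, 0.974) = 0.974
(p ⇒ q) ⇒ q = min(1, 1 − 0.974 + 0.510) = min(1, 0.536) = 0.536
So the right-hand bound is (p ⇒ q) ⇒ q = 0.536.
The residuum of the Łukasiewicz t-norm gives the supremum: min(1, 1 − 0.000 + 0.536).
1 − 0.000 + 0.536 = 1.536, so t = min(1, 1.536) = 1.000.
Check: 0.000 ⊙ 1.000 = max(0, 0.000) = 0.000 ≤ 0.536.

1.000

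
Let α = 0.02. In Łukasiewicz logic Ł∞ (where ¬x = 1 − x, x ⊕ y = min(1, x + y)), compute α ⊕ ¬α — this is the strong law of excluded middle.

1.00

¬α = 1 − 0.02 = 0.98
α ⊕ ¬α = min(1, 0.02 + 0.98) = min(1, 1.00) = 1.00
(As expected: always 1 in Ł∞ since a ⊕ (1−a) = 1.)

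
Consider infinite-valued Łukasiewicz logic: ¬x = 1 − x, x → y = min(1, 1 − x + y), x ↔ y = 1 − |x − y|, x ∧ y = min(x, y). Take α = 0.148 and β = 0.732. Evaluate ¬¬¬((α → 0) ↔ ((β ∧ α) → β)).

α → 0 = min(1, 1 − 0.148 + 0.000) = min(1, 0.852) = 0.852
β ∧ α = min(0.732, 0.148) = 0.148
(β ∧ α) → β = min(1, 1 − 0.148 + 0.732) = min(1, 1.584) = 1.000
(α → 0) ↔ ((β ∧ α) → β) = 1 − |0.852 − 1.000| = 1 − 0.148 = 0.852
¬((α → 0) ↔ ((β ∧ α) → β)) = 1 − 0.852 = 0.148
¬¬((α → 0) ↔ ((β ∧ α) → β)) = 1 − 0.148 = 0.852
¬¬¬((α → 0) ↔ ((β ∧ α) → β)) = 1 − 0.852 = 0.148

0.148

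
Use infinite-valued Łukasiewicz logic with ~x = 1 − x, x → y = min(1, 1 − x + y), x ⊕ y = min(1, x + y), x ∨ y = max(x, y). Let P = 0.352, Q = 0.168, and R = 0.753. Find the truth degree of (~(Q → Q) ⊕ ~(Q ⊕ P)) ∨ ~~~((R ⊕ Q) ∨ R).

Q → Q = min(1, 1 − 0.168 + 0.168) = min(1, 1.000) = 1.000
~(Q → Q) = 1 − 1.000 = 0.000
Q ⊕ P = min(1, 0.168 + 0.352) = min(1, 0.520) = 0.520
~(Q ⊕ P) = 1 − 0.520 = 0.480
~(Q → Q) ⊕ ~(Q ⊕ P) = min(1, 0.000 + 0.480) = min(1, 0.480) = 0.480
R ⊕ Q = min(1, 0.753 + 0.168) = min(1, 0.921) = 0.921
(R ⊕ Q) ∨ R = max(0.921, 0.753) = 0.921
~((R ⊕ Q) ∨ R) = 1 − 0.921 = 0.079
~~((R ⊕ Q) ∨ R) = 1 − 0.079 = 0.921
~~~((R ⊕ Q) ∨ R) = 1 − 0.921 = 0.079
(~(Q → Q) ⊕ ~(Q ⊕ P)) ∨ ~~~((R ⊕ Q) ∨ R) = max(0.480, 0.079) = 0.480

0.480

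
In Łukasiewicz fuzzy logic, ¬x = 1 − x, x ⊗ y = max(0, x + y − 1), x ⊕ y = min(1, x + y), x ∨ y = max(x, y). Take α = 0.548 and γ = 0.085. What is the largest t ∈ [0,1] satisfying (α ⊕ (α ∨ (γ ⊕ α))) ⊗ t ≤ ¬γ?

0.915

γ ⊕ α = min(1, 0.085 + 0.548) = min(1, 0.633) = 0.633
α ∨ (γ ⊕ α) = max(0.548, 0.633) = 0.633
α ⊕ (α ∨ (γ ⊕ α)) = min(1, 0.548 + 0.633) = min(1, 1.181) = 1.000
So the left factor is α ⊕ (α ∨ (γ ⊕ α)) = 1.000.
¬γ = 1 − 0.085 = 0.915
So the right-hand bound is ¬γ = 0.915.
The residuum of the Łukasiewicz t-norm gives the supremum: min(1, 1 − 1.000 + 0.915).
1 − 1.000 + 0.915 = 0.915, so t = min(1, 0.915) = 0.915.
Check: 1.000 ⊗ 0.915 = max(0, 0.915) = 0.915 ≤ 0.915.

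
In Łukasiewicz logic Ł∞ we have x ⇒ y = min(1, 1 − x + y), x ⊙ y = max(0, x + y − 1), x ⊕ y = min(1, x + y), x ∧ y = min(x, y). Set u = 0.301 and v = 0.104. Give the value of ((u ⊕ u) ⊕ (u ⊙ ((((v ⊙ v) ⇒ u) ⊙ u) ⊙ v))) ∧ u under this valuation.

0.301

u ⊕ u = min(1, 0.301 + 0.301) = min(1, 0.602) = 0.602
v ⊙ v = max(0, 0.104 + 0.104 − 1) = max(0, -0.792) = 0.000
(v ⊙ v) ⇒ u = min(1, 1 − 0.000 + 0.301) = min(1, 1.301) = 1.000
((v ⊙ v) ⇒ u) ⊙ u = max(0, 1.000 + 0.301 − 1) = max(0, 0.301) = 0.301
(((v ⊙ v) ⇒ u) ⊙ u) ⊙ v = max(0, 0.301 + 0.104 − 1) = max(0, -0.595) = 0.000
u ⊙ ((((v ⊙ v) ⇒ u) ⊙ u) ⊙ v) = max(0, 0.301 + 0.000 − 1) = max(0, -0.699) = 0.000
(u ⊕ u) ⊕ (u ⊙ ((((v ⊙ v) ⇒ u) ⊙ u) ⊙ v)) = min(1, 0.602 + 0.000) = min(1, 0.602) = 0.602
((u ⊕ u) ⊕ (u ⊙ ((((v ⊙ v) ⇒ u) ⊙ u) ⊙ v))) ∧ u = min(0.602, 0.301) = 0.301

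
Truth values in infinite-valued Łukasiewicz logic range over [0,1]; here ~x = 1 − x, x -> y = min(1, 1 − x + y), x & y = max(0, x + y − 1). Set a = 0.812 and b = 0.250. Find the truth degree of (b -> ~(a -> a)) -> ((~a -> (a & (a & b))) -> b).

0.688

a -> a = min(1, 1 − 0.812 + 0.812) = min(1, 1.000) = 1.000
~(a -> a) = 1 − 1.000 = 0.000
b -> ~(a -> a) = min(1, 1 − 0.250 + 0.000) = min(1, 0.750) = 0.750
~a = 1 − 0.812 = 0.188
a & b = max(0, 0.812 + 0.250 − 1) = max(0, 0.062) = 0.062
a & (a & b) = max(0, 0.812 + 0.062 − 1) = max(0, -0.126) = 0.000
~a -> (a & (a & b)) = min(1, 1 − 0.188 + 0.000) = min(1, 0.812) = 0.812
(~a -> (a & (a & b))) -> b = min(1, 1 − 0.812 + 0.250) = min(1, 0.438) = 0.438
(b -> ~(a -> a)) -> ((~a -> (a & (a & b))) -> b) = min(1, 1 − 0.750 + 0.438) = min(1, 0.688) = 0.688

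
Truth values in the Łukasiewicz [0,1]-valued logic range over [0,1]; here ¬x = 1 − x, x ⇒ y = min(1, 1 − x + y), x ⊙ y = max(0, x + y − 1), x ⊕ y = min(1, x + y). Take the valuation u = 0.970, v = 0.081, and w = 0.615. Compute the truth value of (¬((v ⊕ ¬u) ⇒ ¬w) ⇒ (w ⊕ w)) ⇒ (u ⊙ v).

0.051

¬u = 1 − 0.970 = 0.030
v ⊕ ¬u = min(1, 0.081 + 0.030) = min(1, 0.111) = 0.111
¬w = 1 − 0.615 = 0.385
(v ⊕ ¬u) ⇒ ¬w = min(1, 1 − 0.111 + 0.385) = min(1, 1.274) = 1.000
¬((v ⊕ ¬u) ⇒ ¬w) = 1 − 1.000 = 0.000
w ⊕ w = min(1, 0.615 + 0.615) = min(1, 1.230) = 1.000
¬((v ⊕ ¬u) ⇒ ¬w) ⇒ (w ⊕ w) = min(1, 1 − 0.000 + 1.000) = min(1, 2.000) = 1.000
u ⊙ v = max(0, 0.970 + 0.081 − 1) = max(0, 0.051) = 0.051
(¬((v ⊕ ¬u) ⇒ ¬w) ⇒ (w ⊕ w)) ⇒ (u ⊙ v) = min(1, 1 − 1.000 + 0.051) = min(1, 0.051) = 0.051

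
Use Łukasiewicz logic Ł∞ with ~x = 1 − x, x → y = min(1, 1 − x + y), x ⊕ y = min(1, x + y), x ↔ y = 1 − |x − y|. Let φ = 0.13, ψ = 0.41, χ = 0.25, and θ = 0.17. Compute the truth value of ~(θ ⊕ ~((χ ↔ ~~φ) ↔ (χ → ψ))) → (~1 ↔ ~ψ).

~φ = 1 − 0.13 = 0.87
~~φ = 1 − 0.87 = 0.13
χ ↔ ~~φ = 1 − |0.25 − 0.13| = 1 − 0.12 = 0.88
χ → ψ = min(1, 1 − 0.25 + 0.41) = min(1, 1.16) = 1.00
(χ ↔ ~~φ) ↔ (χ → ψ) = 1 − |0.88 − 1.00| = 1 − 0.12 = 0.88
~((χ ↔ ~~φ) ↔ (χ → ψ)) = 1 − 0.88 = 0.12
θ ⊕ ~((χ ↔ ~~φ) ↔ (χ → ψ)) = min(1, 0.17 + 0.12) = min(1, 0.29) = 0.29
~(θ ⊕ ~((χ ↔ ~~φ) ↔ (χ → ψ))) = 1 − 0.29 = 0.71
~1 = 1 − 1.00 = 0.00
~ψ = 1 − 0.41 = 0.59
~1 ↔ ~ψ = 1 − |0.00 − 0.59| = 1 − 0.59 = 0.41
~(θ ⊕ ~((χ ↔ ~~φ) ↔ (χ → ψ))) → (~1 ↔ ~ψ) = min(1, 1 − 0.71 + 0.41) = min(1, 0.70) = 0.70

0.70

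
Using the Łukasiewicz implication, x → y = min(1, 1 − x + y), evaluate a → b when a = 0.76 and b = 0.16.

0.40

a → b = min(1, 1 − 0.76 + 0.16) = min(1, 0.40) = 0.40
For comparison, the Gödel implication (1 if x ≤ y else y) would give 0.16.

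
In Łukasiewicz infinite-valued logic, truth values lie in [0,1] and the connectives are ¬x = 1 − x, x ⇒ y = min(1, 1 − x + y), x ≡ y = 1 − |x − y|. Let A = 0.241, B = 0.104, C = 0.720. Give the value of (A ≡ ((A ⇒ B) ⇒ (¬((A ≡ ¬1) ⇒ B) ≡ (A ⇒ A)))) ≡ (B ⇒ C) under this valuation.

0.449

A ⇒ B = min(1, 1 − 0.241 + 0.104) = min(1, 0.863) = 0.863
¬1 = 1 − 1.000 = 0.000
A ≡ ¬1 = 1 − |0.241 − 0.000| = 1 − 0.241 = 0.759
(A ≡ ¬1) ⇒ B = min(1, 1 − 0.759 + 0.104) = min(1, 0.345) = 0.345
¬((A ≡ ¬1) ⇒ B) = 1 − 0.345 = 0.655
A ⇒ A = min(1, 1 − 0.241 + 0.241) = min(1, 1.000) = 1.000
¬((A ≡ ¬1) ⇒ B) ≡ (A ⇒ A) = 1 − |0.655 − 1.000| = 1 − 0.345 = 0.655
(A ⇒ B) ⇒ (¬((A ≡ ¬1) ⇒ B) ≡ (A ⇒ A)) = min(1, 1 − 0.863 + 0.655) = min(1, 0.792) = 0.792
A ≡ ((A ⇒ B) ⇒ (¬((A ≡ ¬1) ⇒ B) ≡ (A ⇒ A))) = 1 − |0.241 − 0.792| = 1 − 0.551 = 0.449
B ⇒ C = min(1, 1 − 0.104 + 0.720) = min(1, 1.616) = 1.000
(A ≡ ((A ⇒ B) ⇒ (¬((A ≡ ¬1) ⇒ B) ≡ (A ⇒ A)))) ≡ (B ⇒ C) = 1 − |0.449 − 1.000| = 1 − 0.551 = 0.449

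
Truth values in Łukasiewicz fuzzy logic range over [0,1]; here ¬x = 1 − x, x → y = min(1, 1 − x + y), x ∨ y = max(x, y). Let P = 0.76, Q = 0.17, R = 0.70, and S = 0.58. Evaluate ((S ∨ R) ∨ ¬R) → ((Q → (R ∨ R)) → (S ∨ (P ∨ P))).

1.00

S ∨ R = max(0.58, 0.70) = 0.70
¬R = 1 − 0.70 = 0.30
(S ∨ R) ∨ ¬R = max(0.70, 0.30) = 0.70
R ∨ R = max(0.70, 0.70) = 0.70
Q → (R ∨ R) = min(1, 1 − 0.17 + 0.70) = min(1, 1.53) = 1.00
P ∨ P = max(0.76, 0.76) = 0.76
S ∨ (P ∨ P) = max(0.58, 0.76) = 0.76
(Q → (R ∨ R)) → (S ∨ (P ∨ P)) = min(1, 1 − 1.00 + 0.76) = min(1, 0.76) = 0.76
((S ∨ R) ∨ ¬R) → ((Q → (R ∨ R)) → (S ∨ (P ∨ P))) = min(1, 1 − 0.70 + 0.76) = min(1, 1.06) = 1.00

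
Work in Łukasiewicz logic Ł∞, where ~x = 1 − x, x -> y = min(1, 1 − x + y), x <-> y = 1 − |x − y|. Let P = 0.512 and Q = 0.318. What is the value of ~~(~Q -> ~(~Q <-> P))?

0.488

~Q = 1 − 0.318 = 0.682
~Q <-> P = 1 − |0.682 − 0.512| = 1 − 0.170 = 0.830
~(~Q <-> P) = 1 − 0.830 = 0.170
~Q -> ~(~Q <-> P) = min(1, 1 − 0.682 + 0.170) = min(1, 0.488) = 0.488
~(~Q -> ~(~Q <-> P)) = 1 − 0.488 = 0.512
~~(~Q -> ~(~Q <-> P)) = 1 − 0.512 = 0.488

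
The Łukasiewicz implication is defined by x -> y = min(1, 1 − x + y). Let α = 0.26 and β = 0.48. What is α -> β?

1.00

α -> β = min(1, 1 − 0.26 + 0.48) = min(1, 1.22) = 1.00
For comparison, the Gödel implication (1 if x ≤ y else y) would give 1.00.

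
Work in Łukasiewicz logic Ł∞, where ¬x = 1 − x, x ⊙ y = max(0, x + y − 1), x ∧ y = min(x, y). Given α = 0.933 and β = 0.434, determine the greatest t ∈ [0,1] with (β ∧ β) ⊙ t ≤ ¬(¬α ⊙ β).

β ∧ β = min(0.434, 0.434) = 0.434
So the left factor is β ∧ β = 0.434.
¬α = 1 − 0.933 = 0.067
¬α ⊙ β = max(0, 0.067 + 0.434 − 1) = max(0, -0.499) = 0.000
¬(¬α ⊙ β) = 1 − 0.000 = 1.000
So the right-hand bound is ¬(¬α ⊙ β) = 1.000.
The residuum of the Łukasiewicz t-norm gives the supremum: min(1, 1 − 0.434 + 1.000).
1 − 0.434 + 1.000 = 1.566, so t = min(1, 1.566) = 1.000.
Check: 0.434 ⊙ 1.000 = max(0, 0.434) = 0.434 ≤ 1.000.

1.000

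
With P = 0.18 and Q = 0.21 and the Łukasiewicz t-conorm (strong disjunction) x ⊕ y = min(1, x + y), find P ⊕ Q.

P ⊕ Q = min(1, 0.18 + 0.21) = min(1, 0.39) = 0.39
For comparison, the Gödel t-conorm max(x, y) would give 0.21.

0.39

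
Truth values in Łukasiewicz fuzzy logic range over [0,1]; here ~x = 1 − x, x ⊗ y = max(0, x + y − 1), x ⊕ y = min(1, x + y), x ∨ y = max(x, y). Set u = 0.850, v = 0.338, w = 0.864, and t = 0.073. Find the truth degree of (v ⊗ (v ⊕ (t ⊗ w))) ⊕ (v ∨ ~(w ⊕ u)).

0.338

t ⊗ w = max(0, 0.073 + 0.864 − 1) = max(0, -0.063) = 0.000
v ⊕ (t ⊗ w) = min(1, 0.338 + 0.000) = min(1, 0.338) = 0.338
v ⊗ (v ⊕ (t ⊗ w)) = max(0, 0.338 + 0.338 − 1) = max(0, -0.324) = 0.000
w ⊕ u = min(1, 0.864 + 0.850) = min(1, 1.714) = 1.000
~(w ⊕ u) = 1 − 1.000 = 0.000
v ∨ ~(w ⊕ u) = max(0.338, 0.000) = 0.338
(v ⊗ (v ⊕ (t ⊗ w))) ⊕ (v ∨ ~(w ⊕ u)) = min(1, 0.000 + 0.338) = min(1, 0.338) = 0.338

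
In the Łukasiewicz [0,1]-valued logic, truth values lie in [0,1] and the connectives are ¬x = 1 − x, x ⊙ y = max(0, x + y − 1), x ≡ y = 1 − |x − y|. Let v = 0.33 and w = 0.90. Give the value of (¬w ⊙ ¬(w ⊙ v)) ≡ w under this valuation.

¬w = 1 − 0.90 = 0.10
w ⊙ v = max(0, 0.90 + 0.33 − 1) = max(0, 0.23) = 0.23
¬(w ⊙ v) = 1 − 0.23 = 0.77
¬w ⊙ ¬(w ⊙ v) = max(0, 0.10 + 0.77 − 1) = max(0, -0.13) = 0.00
(¬w ⊙ ¬(w ⊙ v)) ≡ w = 1 − |0.00 − 0.90| = 1 − 0.90 = 0.10

0.10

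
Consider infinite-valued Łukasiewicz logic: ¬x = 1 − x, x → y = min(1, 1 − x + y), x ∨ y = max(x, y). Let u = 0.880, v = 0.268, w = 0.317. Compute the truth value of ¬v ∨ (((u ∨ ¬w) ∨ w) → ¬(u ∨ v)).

0.732

¬v = 1 − 0.268 = 0.732
¬w = 1 − 0.317 = 0.683
u ∨ ¬w = max(0.880, 0.683) = 0.880
(u ∨ ¬w) ∨ w = max(0.880, 0.317) = 0.880
u ∨ v = max(0.880, 0.268) = 0.880
¬(u ∨ v) = 1 − 0.880 = 0.120
((u ∨ ¬w) ∨ w) → ¬(u ∨ v) = min(1, 1 − 0.880 + 0.120) = min(1, 0.240) = 0.240
¬v ∨ (((u ∨ ¬w) ∨ w) → ¬(u ∨ v)) = max(0.732, 0.240) = 0.732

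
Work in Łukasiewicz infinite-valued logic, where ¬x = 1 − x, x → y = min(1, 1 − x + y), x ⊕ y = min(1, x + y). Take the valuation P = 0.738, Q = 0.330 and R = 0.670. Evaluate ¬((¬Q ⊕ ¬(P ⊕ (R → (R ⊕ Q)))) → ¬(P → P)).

¬Q = 1 − 0.330 = 0.670
R ⊕ Q = min(1, 0.670 + 0.330) = min(1, 1.000) = 1.000
R → (R ⊕ Q) = min(1, 1 − 0.670 + 1.000) = min(1, 1.330) = 1.000
P ⊕ (R → (R ⊕ Q)) = min(1, 0.738 + 1.000) = min(1, 1.738) = 1.000
¬(P ⊕ (R → (R ⊕ Q))) = 1 − 1.000 = 0.000
¬Q ⊕ ¬(P ⊕ (R → (R ⊕ Q))) = min(1, 0.670 + 0.000) = min(1, 0.670) = 0.670
P → P = min(1, 1 − 0.738 + 0.738) = min(1, 1.000) = 1.000
¬(P → P) = 1 − 1.000 = 0.000
(¬Q ⊕ ¬(P ⊕ (R → (R ⊕ Q)))) → ¬(P → P) = min(1, 1 − 0.670 + 0.000) = min(1, 0.330) = 0.330
¬((¬Q ⊕ ¬(P ⊕ (R → (R ⊕ Q)))) → ¬(P → P)) = 1 − 0.330 = 0.670

0.670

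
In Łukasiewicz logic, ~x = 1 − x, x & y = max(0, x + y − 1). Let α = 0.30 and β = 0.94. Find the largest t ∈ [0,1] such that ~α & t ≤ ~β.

~α = 1 − 0.30 = 0.70
So the left factor is ~α = 0.70.
~β = 1 − 0.94 = 0.06
So the right-hand bound is ~β = 0.06.
The residuum of the Łukasiewicz t-norm gives the supremum: min(1, 1 − 0.70 + 0.06).
1 − 0.70 + 0.06 = 0.36, so t = min(1, 0.36) = 0.36.
Check: 0.70 & 0.36 = max(0, 0.06) = 0.06 ≤ 0.06.

0.36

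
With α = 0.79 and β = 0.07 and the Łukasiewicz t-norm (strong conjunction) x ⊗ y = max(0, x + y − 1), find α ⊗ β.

α ⊗ β = max(0, 0.79 + 0.07 − 1) = max(0, -0.14) = 0.00
For comparison, the Gödel (minimum) t-norm min(x, y) would give 0.07.

0.00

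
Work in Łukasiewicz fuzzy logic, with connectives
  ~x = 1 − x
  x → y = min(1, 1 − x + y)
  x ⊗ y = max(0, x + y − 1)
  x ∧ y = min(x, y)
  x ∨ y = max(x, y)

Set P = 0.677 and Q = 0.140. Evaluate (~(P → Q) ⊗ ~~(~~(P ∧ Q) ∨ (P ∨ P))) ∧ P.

P → Q = min(1, 1 − 0.677 + 0.140) = min(1, 0.463) = 0.463
~(P → Q) = 1 − 0.463 = 0.537
P ∧ Q = min(0.677, 0.140) = 0.140
~(P ∧ Q) = 1 − 0.140 = 0.860
~~(P ∧ Q) = 1 − 0.860 = 0.140
P ∨ P = max(0.677, 0.677) = 0.677
~~(P ∧ Q) ∨ (P ∨ P) = max(0.140, 0.677) = 0.677
~(~~(P ∧ Q) ∨ (P ∨ P)) = 1 − 0.677 = 0.323
~~(~~(P ∧ Q) ∨ (P ∨ P)) = 1 − 0.323 = 0.677
~(P → Q) ⊗ ~~(~~(P ∧ Q) ∨ (P ∨ P)) = max(0, 0.537 + 0.677 − 1) = max(0, 0.214) = 0.214
(~(P → Q) ⊗ ~~(~~(P ∧ Q) ∨ (P ∨ P))) ∧ P = min(0.214, 0.677) = 0.214

0.214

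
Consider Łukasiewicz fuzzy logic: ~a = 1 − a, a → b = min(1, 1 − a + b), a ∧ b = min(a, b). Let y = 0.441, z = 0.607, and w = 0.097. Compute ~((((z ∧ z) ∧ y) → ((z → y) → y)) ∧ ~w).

z ∧ z = min(0.607, 0.607) = 0.607
(z ∧ z) ∧ y = min(0.607, 0.441) = 0.441
z → y = min(1, 1 − 0.607 + 0.441) = min(1, 0.834) = 0.834
(z → y) → y = min(1, 1 − 0.834 + 0.441) = min(1, 0.607) = 0.607
((z ∧ z) ∧ y) → ((z → y) → y) = min(1, 1 − 0.441 + 0.607) = min(1, 1.166) = 1.000
~w = 1 − 0.097 = 0.903
(((z ∧ z) ∧ y) → ((z → y) → y)) ∧ ~w = min(1.000, 0.903) = 0.903
~((((z ∧ z) ∧ y) → ((z → y) → y)) ∧ ~w) = 1 − 0.903 = 0.097

0.097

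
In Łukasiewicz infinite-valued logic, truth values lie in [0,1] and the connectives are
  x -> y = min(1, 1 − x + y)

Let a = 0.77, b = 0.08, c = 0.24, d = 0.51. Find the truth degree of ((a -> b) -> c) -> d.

a -> b = min(1, 1 − 0.77 + 0.08) = min(1, 0.31) = 0.31
(a -> b) -> c = min(1, 1 − 0.31 + 0.24) = min(1, 0.93) = 0.93
((a -> b) -> c) -> d = min(1, 1 − 0.93 + 0.51) = min(1, 0.58) = 0.58

0.58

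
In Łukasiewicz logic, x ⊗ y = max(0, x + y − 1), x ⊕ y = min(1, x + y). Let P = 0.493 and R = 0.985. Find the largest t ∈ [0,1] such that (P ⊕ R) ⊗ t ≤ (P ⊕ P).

P ⊕ R = min(1, 0.493 + 0.985) = min(1, 1.478) = 1.000
So the left factor is P ⊕ R = 1.000.
P ⊕ P = min(1, 0.493 + 0.493) = min(1, 0.986) = 0.986
So the right-hand bound is P ⊕ P = 0.986.
The residuum of the Łukasiewicz t-norm gives the supremum: min(1, 1 − 1.000 + 0.986).
1 − 1.000 + 0.986 = 0.986, so t = min(1, 0.986) = 0.986.
Check: 1.000 ⊗ 0.986 = max(0, 0.986) = 0.986 ≤ 0.986.

0.986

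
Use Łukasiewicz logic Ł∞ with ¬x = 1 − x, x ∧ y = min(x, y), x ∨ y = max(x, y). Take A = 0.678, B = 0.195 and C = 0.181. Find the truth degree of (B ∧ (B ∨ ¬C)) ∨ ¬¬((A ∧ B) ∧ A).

0.195

¬C = 1 − 0.181 = 0.819
B ∨ ¬C = max(0.195, 0.819) = 0.819
B ∧ (B ∨ ¬C) = min(0.195, 0.819) = 0.195
A ∧ B = min(0.678, 0.195) = 0.195
(A ∧ B) ∧ A = min(0.195, 0.678) = 0.195
¬((A ∧ B) ∧ A) = 1 − 0.195 = 0.805
¬¬((A ∧ B) ∧ A) = 1 − 0.805 = 0.195
(B ∧ (B ∨ ¬C)) ∨ ¬¬((A ∧ B) ∧ A) = max(0.195, 0.195) = 0.195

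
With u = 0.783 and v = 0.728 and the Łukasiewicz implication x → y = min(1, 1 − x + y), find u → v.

u → v = min(1, 1 − 0.783 + 0.728) = min(1, 0.945) = 0.945
For comparison, the Gödel implication (1 if x ≤ y else y) would give 0.728.

0.945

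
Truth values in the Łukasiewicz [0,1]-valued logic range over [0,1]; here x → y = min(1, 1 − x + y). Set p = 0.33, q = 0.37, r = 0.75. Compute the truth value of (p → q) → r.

p → q = min(1, 1 − 0.33 + 0.37) = min(1, 1.04) = 1.00
(p → q) → r = min(1, 1 − 1.00 + 0.75) = min(1, 0.75) = 0.75

0.75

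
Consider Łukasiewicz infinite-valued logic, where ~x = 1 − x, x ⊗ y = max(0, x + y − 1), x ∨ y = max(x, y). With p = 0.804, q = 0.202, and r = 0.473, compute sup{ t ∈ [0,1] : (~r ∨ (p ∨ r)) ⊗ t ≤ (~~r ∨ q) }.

~r = 1 − 0.473 = 0.527
p ∨ r = max(0.804, 0.473) = 0.804
~r ∨ (p ∨ r) = max(0.527, 0.804) = 0.804
So the left factor is ~r ∨ (p ∨ r) = 0.804.
~~r = 1 − 0.527 = 0.473
~~r ∨ q = max(0.473, 0.202) = 0.473
So the right-hand bound is ~~r ∨ q = 0.473.
The residuum of the Łukasiewicz t-norm gives the supremum: min(1, 1 − 0.804 + 0.473).
1 − 0.804 + 0.473 = 0.669, so t = min(1, 0.669) = 0.669.
Check: 0.804 ⊗ 0.669 = max(0, 0.473) = 0.473 ≤ 0.473.

0.669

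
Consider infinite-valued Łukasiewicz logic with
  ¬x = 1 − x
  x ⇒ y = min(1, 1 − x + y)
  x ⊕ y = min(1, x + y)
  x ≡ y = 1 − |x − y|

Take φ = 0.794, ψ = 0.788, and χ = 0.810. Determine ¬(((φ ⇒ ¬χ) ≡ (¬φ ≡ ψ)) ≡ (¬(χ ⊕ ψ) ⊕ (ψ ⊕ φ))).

0.022

¬χ = 1 − 0.810 = 0.190
φ ⇒ ¬χ = min(1, 1 − 0.794 + 0.190) = min(1, 0.396) = 0.396
¬φ = 1 − 0.794 = 0.206
¬φ ≡ ψ = 1 − |0.206 − 0.788| = 1 − 0.582 = 0.418
(φ ⇒ ¬χ) ≡ (¬φ ≡ ψ) = 1 − |0.396 − 0.418| = 1 − 0.022 = 0.978
χ ⊕ ψ = min(1, 0.810 + 0.788) = min(1, 1.598) = 1.000
¬(χ ⊕ ψ) = 1 − 1.000 = 0.000
ψ ⊕ φ = min(1, 0.788 + 0.794) = min(1, 1.582) = 1.000
¬(χ ⊕ ψ) ⊕ (ψ ⊕ φ) = min(1, 0.000 + 1.000) = min(1, 1.000) = 1.000
((φ ⇒ ¬χ) ≡ (¬φ ≡ ψ)) ≡ (¬(χ ⊕ ψ) ⊕ (ψ ⊕ φ)) = 1 − |0.978 − 1.000| = 1 − 0.022 = 0.978
¬(((φ ⇒ ¬χ) ≡ (¬φ ≡ ψ)) ≡ (¬(χ ⊕ ψ) ⊕ (ψ ⊕ φ))) = 1 − 0.978 = 0.022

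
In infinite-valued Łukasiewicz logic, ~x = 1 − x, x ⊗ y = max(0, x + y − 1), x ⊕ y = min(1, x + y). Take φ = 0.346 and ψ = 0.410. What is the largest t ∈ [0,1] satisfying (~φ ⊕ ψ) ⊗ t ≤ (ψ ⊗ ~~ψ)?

~φ = 1 − 0.346 = 0.654
~φ ⊕ ψ = min(1, 0.654 + 0.410) = min(1, 1.064) = 1.000
So the left factor is ~φ ⊕ ψ = 1.000.
~ψ = 1 − 0.410 = 0.590
~~ψ = 1 − 0.590 = 0.410
ψ ⊗ ~~ψ = max(0, 0.410 + 0.410 − 1) = max(0, -0.180) = 0.000
So the right-hand bound is ψ ⊗ ~~ψ = 0.000.
The residuum of the Łukasiewicz t-norm gives the supremum: min(1, 1 − 1.000 + 0.000).
1 − 1.000 + 0.000 = 0.000, so t = min(1, 0.000) = 0.000.
Check: 1.000 ⊗ 0.000 = max(0, 0.000) = 0.000 ≤ 0.000.

0.000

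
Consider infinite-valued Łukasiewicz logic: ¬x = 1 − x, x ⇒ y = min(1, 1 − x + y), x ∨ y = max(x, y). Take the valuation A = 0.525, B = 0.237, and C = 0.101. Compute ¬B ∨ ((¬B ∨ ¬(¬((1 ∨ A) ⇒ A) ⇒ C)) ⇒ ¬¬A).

¬B = 1 − 0.237 = 0.763
1 ∨ A = max(1.000, 0.525) = 1.000
(1 ∨ A) ⇒ A = min(1, 1 − 1.000 + 0.525) = min(1, 0.525) = 0.525
¬((1 ∨ A) ⇒ A) = 1 − 0.525 = 0.475
¬((1 ∨ A) ⇒ A) ⇒ C = min(1, 1 − 0.475 + 0.101) = min(1, 0.626) = 0.626
¬(¬((1 ∨ A) ⇒ A) ⇒ C) = 1 − 0.626 = 0.374
¬B ∨ ¬(¬((1 ∨ A) ⇒ A) ⇒ C) = max(0.763, 0.374) = 0.763
¬A = 1 − 0.525 = 0.475
¬¬A = 1 − 0.475 = 0.525
(¬B ∨ ¬(¬((1 ∨ A) ⇒ A) ⇒ C)) ⇒ ¬¬A = min(1, 1 − 0.763 + 0.525) = min(1, 0.762) = 0.762
¬B ∨ ((¬B ∨ ¬(¬((1 ∨ A) ⇒ A) ⇒ C)) ⇒ ¬¬A) = max(0.763, 0.762) = 0.763

0.763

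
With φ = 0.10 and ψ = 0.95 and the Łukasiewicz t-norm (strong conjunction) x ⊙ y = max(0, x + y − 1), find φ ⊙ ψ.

φ ⊙ ψ = max(0, 0.10 + 0.95 − 1) = max(0, 0.05) = 0.05
For comparison, the Gödel (minimum) t-norm min(x, y) would give 0.10.

0.05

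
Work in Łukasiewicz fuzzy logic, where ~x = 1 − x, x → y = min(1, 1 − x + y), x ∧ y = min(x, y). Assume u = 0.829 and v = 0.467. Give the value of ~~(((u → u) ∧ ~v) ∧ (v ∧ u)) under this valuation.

0.467

u → u = min(1, 1 − 0.829 + 0.829) = min(1, 1.000) = 1.000
~v = 1 − 0.467 = 0.533
(u → u) ∧ ~v = min(1.000, 0.533) = 0.533
v ∧ u = min(0.467, 0.829) = 0.467
((u → u) ∧ ~v) ∧ (v ∧ u) = min(0.533, 0.467) = 0.467
~(((u → u) ∧ ~v) ∧ (v ∧ u)) = 1 − 0.467 = 0.533
~~(((u → u) ∧ ~v) ∧ (v ∧ u)) = 1 − 0.533 = 0.467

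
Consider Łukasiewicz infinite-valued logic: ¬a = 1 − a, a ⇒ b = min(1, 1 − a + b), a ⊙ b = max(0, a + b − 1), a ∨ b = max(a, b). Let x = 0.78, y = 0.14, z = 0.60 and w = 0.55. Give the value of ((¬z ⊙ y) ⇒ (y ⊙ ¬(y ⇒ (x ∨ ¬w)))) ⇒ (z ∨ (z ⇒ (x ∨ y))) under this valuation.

1.00

¬z = 1 − 0.60 = 0.40
¬z ⊙ y = max(0, 0.40 + 0.14 − 1) = max(0, -0.46) = 0.00
¬w = 1 − 0.55 = 0.45
x ∨ ¬w = max(0.78, 0.45) = 0.78
y ⇒ (x ∨ ¬w) = min(1, 1 − 0.14 + 0.78) = min(1, 1.64) = 1.00
¬(y ⇒ (x ∨ ¬w)) = 1 − 1.00 = 0.00
y ⊙ ¬(y ⇒ (x ∨ ¬w)) = max(0, 0.14 + 0.00 − 1) = max(0, -0.86) = 0.00
(¬z ⊙ y) ⇒ (y ⊙ ¬(y ⇒ (x ∨ ¬w))) = min(1, 1 − 0.00 + 0.00) = min(1, 1.00) = 1.00
x ∨ y = max(0.78, 0.14) = 0.78
z ⇒ (x ∨ y) = min(1, 1 − 0.60 + 0.78) = min(1, 1.18) = 1.00
z ∨ (z ⇒ (x ∨ y)) = max(0.60, 1.00) = 1.00
((¬z ⊙ y) ⇒ (y ⊙ ¬(y ⇒ (x ∨ ¬w)))) ⇒ (z ∨ (z ⇒ (x ∨ y))) = min(1, 1 − 1.00 + 1.00) = min(1, 1.00) = 1.00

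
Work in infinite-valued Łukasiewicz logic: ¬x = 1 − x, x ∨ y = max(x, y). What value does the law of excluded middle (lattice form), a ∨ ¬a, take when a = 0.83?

¬a = 1 − 0.83 = 0.17
a ∨ ¬a = max(0.83, 0.17) = 0.83
(The value 0.83 < 1 shows this instance is not satisfied; not a Ł∞-tautology — its value is max(a, 1−a).)

0.83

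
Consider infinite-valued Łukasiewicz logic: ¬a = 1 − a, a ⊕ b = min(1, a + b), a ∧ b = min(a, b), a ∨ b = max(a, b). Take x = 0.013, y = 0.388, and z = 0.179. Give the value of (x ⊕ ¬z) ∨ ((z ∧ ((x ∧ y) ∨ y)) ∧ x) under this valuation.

0.834

¬z = 1 − 0.179 = 0.821
x ⊕ ¬z = min(1, 0.013 + 0.821) = min(1, 0.834) = 0.834
x ∧ y = min(0.013, 0.388) = 0.013
(x ∧ y) ∨ y = max(0.013, 0.388) = 0.388
z ∧ ((x ∧ y) ∨ y) = min(0.179, 0.388) = 0.179
(z ∧ ((x ∧ y) ∨ y)) ∧ x = min(0.179, 0.013) = 0.013
(x ⊕ ¬z) ∨ ((z ∧ ((x ∧ y) ∨ y)) ∧ x) = max(0.834, 0.013) = 0.834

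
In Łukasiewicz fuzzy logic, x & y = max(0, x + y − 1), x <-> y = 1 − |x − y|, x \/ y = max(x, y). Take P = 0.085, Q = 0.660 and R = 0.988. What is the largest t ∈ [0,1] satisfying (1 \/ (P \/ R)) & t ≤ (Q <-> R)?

0.672

P \/ R = max(0.085, 0.988) = 0.988
1 \/ (P \/ R) = max(1.000, 0.988) = 1.000
So the left factor is 1 \/ (P \/ R) = 1.000.
Q <-> R = 1 − |0.660 − 0.988| = 1 − 0.328 = 0.672
So the right-hand bound is Q <-> R = 0.672.
The residuum of the Łukasiewicz t-norm gives the supremum: min(1, 1 − 1.000 + 0.672).
1 − 1.000 + 0.672 = 0.672, so t = min(1, 0.672) = 0.672.
Check: 1.000 & 0.672 = max(0, 0.672) = 0.672 ≤ 0.672.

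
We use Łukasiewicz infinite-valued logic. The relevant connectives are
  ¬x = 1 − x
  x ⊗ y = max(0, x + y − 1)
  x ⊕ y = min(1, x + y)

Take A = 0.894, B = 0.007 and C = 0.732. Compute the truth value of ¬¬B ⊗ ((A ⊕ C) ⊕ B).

0.007

¬B = 1 − 0.007 = 0.993
¬¬B = 1 − 0.993 = 0.007
A ⊕ C = min(1, 0.894 + 0.732) = min(1, 1.626) = 1.000
(A ⊕ C) ⊕ B = min(1, 1.000 + 0.007) = min(1, 1.007) = 1.000
¬¬B ⊗ ((A ⊕ C) ⊕ B) = max(0, 0.007 + 1.000 − 1) = max(0, 0.007) = 0.007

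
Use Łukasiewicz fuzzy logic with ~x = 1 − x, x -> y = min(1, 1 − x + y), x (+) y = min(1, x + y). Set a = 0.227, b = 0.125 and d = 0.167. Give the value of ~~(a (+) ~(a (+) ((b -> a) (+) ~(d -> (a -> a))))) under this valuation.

b -> a = min(1, 1 − 0.125 + 0.227) = min(1, 1.102) = 1.000
a -> a = min(1, 1 − 0.227 + 0.227) = min(1, 1.000) = 1.000
d -> (a -> a) = min(1, 1 − 0.167 + 1.000) = min(1, 1.833) = 1.000
~(d -> (a -> a)) = 1 − 1.000 = 0.000
(b -> a) (+) ~(d -> (a -> a)) = min(1, 1.000 + 0.000) = min(1, 1.000) = 1.000
a (+) ((b -> a) (+) ~(d -> (a -> a))) = min(1, 0.227 + 1.000) = min(1, 1.227) = 1.000
~(a (+) ((b -> a) (+) ~(d -> (a -> a)))) = 1 − 1.000 = 0.000
a (+) ~(a (+) ((b -> a) (+) ~(d -> (a -> a)))) = min(1, 0.227 + 0.000) = min(1, 0.227) = 0.227
~(a (+) ~(a (+) ((b -> a) (+) ~(d -> (a -> a))))) = 1 − 0.227 = 0.773
~~(a (+) ~(a (+) ((b -> a) (+) ~(d -> (a -> a))))) = 1 − 0.773 = 0.227

0.227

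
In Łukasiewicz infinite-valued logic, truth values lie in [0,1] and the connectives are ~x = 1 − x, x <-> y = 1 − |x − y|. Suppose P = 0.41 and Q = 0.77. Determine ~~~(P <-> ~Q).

0.18

~Q = 1 − 0.77 = 0.23
P <-> ~Q = 1 − |0.41 − 0.23| = 1 − 0.18 = 0.82
~(P <-> ~Q) = 1 − 0.82 = 0.18
~~(P <-> ~Q) = 1 − 0.18 = 0.82
~~~(P <-> ~Q) = 1 − 0.82 = 0.18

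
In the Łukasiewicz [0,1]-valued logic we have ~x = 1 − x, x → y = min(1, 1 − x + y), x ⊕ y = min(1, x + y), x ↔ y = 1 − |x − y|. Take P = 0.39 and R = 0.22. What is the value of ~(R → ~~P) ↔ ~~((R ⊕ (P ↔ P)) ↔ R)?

~P = 1 − 0.39 = 0.61
~~P = 1 − 0.61 = 0.39
R → ~~P = min(1, 1 − 0.22 + 0.39) = min(1, 1.17) = 1.00
~(R → ~~P) = 1 − 1.00 = 0.00
P ↔ P = 1 − |0.39 − 0.39| = 1 − 0.00 = 1.00
R ⊕ (P ↔ P) = min(1, 0.22 + 1.00) = min(1, 1.22) = 1.00
(R ⊕ (P ↔ P)) ↔ R = 1 − |1.00 − 0.22| = 1 − 0.78 = 0.22
~((R ⊕ (P ↔ P)) ↔ R) = 1 − 0.22 = 0.78
~~((R ⊕ (P ↔ P)) ↔ R) = 1 − 0.78 = 0.22
~(R → ~~P) ↔ ~~((R ⊕ (P ↔ P)) ↔ R) = 1 − |0.00 − 0.22| = 1 − 0.22 = 0.78

0.78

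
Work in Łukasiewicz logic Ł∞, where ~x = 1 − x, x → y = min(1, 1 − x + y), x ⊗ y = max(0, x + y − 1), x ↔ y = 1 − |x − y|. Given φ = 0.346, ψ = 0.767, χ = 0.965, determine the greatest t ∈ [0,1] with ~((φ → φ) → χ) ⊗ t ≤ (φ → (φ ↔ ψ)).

φ → φ = min(1, 1 − 0.346 + 0.346) = min(1, 1.000) = 1.000
(φ → φ) → χ = min(1, 1 − 1.000 + 0.965) = min(1, 0.965) = 0.965
~((φ → φ) → χ) = 1 − 0.965 = 0.035
So the left factor is ~((φ → φ) → χ) = 0.035.
φ ↔ ψ = 1 − |0.346 − 0.767| = 1 − 0.421 = 0.579
φ → (φ ↔ ψ) = min(1, 1 − 0.346 + 0.579) = min(1, 1.233) = 1.000
So the right-hand bound is φ → (φ ↔ ψ) = 1.000.
The residuum of the Łukasiewicz t-norm gives the supremum: min(1, 1 − 0.035 + 1.000).
1 − 0.035 + 1.000 = 1.965, so t = min(1, 1.965) = 1.000.
Check: 0.035 ⊗ 1.000 = max(0, 0.035) = 0.035 ≤ 1.000.

1.000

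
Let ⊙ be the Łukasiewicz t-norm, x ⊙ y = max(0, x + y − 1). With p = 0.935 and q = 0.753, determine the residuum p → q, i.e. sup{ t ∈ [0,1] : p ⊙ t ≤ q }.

The residuum of the Łukasiewicz t-norm gives the supremum: min(1, 1 − 0.935 + 0.753).
1 − 0.935 + 0.753 = 0.818, so t = min(1, 0.818) = 0.818.
Check: 0.935 ⊙ 0.818 = max(0, 0.753) = 0.753 ≤ 0.753.

0.818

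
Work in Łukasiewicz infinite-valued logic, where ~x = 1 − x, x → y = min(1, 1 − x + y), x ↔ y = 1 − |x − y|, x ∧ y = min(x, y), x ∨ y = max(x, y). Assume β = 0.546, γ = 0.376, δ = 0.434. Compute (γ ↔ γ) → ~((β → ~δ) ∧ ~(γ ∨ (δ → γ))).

γ ↔ γ = 1 − |0.376 − 0.376| = 1 − 0.000 = 1.000
~δ = 1 − 0.434 = 0.566
β → ~δ = min(1, 1 − 0.546 + 0.566) = min(1, 1.020) = 1.000
δ → γ = min(1, 1 − 0.434 + 0.376) = min(1, 0.942) = 0.942
γ ∨ (δ → γ) = max(0.376, 0.942) = 0.942
~(γ ∨ (δ → γ)) = 1 − 0.942 = 0.058
(β → ~δ) ∧ ~(γ ∨ (δ → γ)) = min(1.000, 0.058) = 0.058
~((β → ~δ) ∧ ~(γ ∨ (δ → γ))) = 1 − 0.058 = 0.942
(γ ↔ γ) → ~((β → ~δ) ∧ ~(γ ∨ (δ → γ))) = min(1, 1 − 1.000 + 0.942) = min(1, 0.942) = 0.942

0.942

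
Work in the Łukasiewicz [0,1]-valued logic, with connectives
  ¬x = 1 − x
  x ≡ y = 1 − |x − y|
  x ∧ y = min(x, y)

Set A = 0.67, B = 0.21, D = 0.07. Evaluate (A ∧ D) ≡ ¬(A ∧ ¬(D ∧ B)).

0.74

A ∧ D = min(0.67, 0.07) = 0.07
D ∧ B = min(0.07, 0.21) = 0.07
¬(D ∧ B) = 1 − 0.07 = 0.93
A ∧ ¬(D ∧ B) = min(0.67, 0.93) = 0.67
¬(A ∧ ¬(D ∧ B)) = 1 − 0.67 = 0.33
(A ∧ D) ≡ ¬(A ∧ ¬(D ∧ B)) = 1 − |0.07 − 0.33| = 1 − 0.26 = 0.74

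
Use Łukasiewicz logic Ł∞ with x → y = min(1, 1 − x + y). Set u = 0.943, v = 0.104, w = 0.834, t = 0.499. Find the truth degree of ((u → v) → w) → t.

0.499

u → v = min(1, 1 − 0.943 + 0.104) = min(1, 0.161) = 0.161
(u → v) → w = min(1, 1 − 0.161 + 0.834) = min(1, 1.673) = 1.000
((u → v) → w) → t = min(1, 1 − 1.000 + 0.499) = min(1, 0.499) = 0.499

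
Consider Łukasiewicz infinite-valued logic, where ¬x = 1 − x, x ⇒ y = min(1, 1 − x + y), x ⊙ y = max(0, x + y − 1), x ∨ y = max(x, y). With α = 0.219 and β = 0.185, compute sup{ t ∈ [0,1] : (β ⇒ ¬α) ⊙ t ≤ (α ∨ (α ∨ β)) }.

¬α = 1 − 0.219 = 0.781
β ⇒ ¬α = min(1, 1 − 0.185 + 0.781) = min(1, 1.596) = 1.000
So the left factor is β ⇒ ¬α = 1.000.
α ∨ β = max(0.219, 0.185) = 0.219
α ∨ (α ∨ β) = max(0.219, 0.219) = 0.219
So the right-hand bound is α ∨ (α ∨ β) = 0.219.
The residuum of the Łukasiewicz t-norm gives the supremum: min(1, 1 − 1.000 + 0.219).
1 − 1.000 + 0.219 = 0.219, so t = min(1, 0.219) = 0.219.
Check: 1.000 ⊙ 0.219 = max(0, 0.219) = 0.219 ≤ 0.219.

0.219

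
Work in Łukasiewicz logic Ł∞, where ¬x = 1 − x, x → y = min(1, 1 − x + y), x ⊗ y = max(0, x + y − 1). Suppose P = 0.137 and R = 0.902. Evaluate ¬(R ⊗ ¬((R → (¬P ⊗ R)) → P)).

0.372

¬P = 1 − 0.137 = 0.863
¬P ⊗ R = max(0, 0.863 + 0.902 − 1) = max(0, 0.765) = 0.765
R → (¬P ⊗ R) = min(1, 1 − 0.902 + 0.765) = min(1, 0.863) = 0.863
(R → (¬P ⊗ R)) → P = min(1, 1 − 0.863 + 0.137) = min(1, 0.274) = 0.274
¬((R → (¬P ⊗ R)) → P) = 1 − 0.274 = 0.726
R ⊗ ¬((R → (¬P ⊗ R)) → P) = max(0, 0.902 + 0.726 − 1) = max(0, 0.628) = 0.628
¬(R ⊗ ¬((R → (¬P ⊗ R)) → P)) = 1 − 0.628 = 0.372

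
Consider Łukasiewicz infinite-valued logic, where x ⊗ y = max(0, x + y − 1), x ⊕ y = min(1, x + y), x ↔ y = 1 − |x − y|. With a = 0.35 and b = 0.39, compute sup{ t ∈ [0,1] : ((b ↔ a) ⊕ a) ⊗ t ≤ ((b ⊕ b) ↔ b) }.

0.61

b ↔ a = 1 − |0.39 − 0.35| = 1 − 0.04 = 0.96
(b ↔ a) ⊕ a = min(1, 0.96 + 0.35) = min(1, 1.31) = 1.00
So the left factor is (b ↔ a) ⊕ a = 1.00.
b ⊕ b = min(1, 0.39 + 0.39) = min(1, 0.78) = 0.78
(b ⊕ b) ↔ b = 1 − |0.78 − 0.39| = 1 − 0.39 = 0.61
So the right-hand bound is (b ⊕ b) ↔ b = 0.61.
The residuum of the Łukasiewicz t-norm gives the supremum: min(1, 1 − 1.00 + 0.61).
1 − 1.00 + 0.61 = 0.61, so t = min(1, 0.61) = 0.61.
Check: 1.00 ⊗ 0.61 = max(0, 0.61) = 0.61 ≤ 0.61.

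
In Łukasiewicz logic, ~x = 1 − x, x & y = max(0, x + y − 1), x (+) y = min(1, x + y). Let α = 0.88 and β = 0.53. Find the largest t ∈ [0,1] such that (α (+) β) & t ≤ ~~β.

α (+) β = min(1, 0.88 + 0.53) = min(1, 1.41) = 1.00
So the left factor is α (+) β = 1.00.
~β = 1 − 0.53 = 0.47
~~β = 1 − 0.47 = 0.53
So the right-hand bound is ~~β = 0.53.
The residuum of the Łukasiewicz t-norm gives the supremum: min(1, 1 − 1.00 + 0.53).
1 − 1.00 + 0.53 = 0.53, so t = min(1, 0.53) = 0.53.
Check: 1.00 & 0.53 = max(0, 0.53) = 0.53 ≤ 0.53.

0.53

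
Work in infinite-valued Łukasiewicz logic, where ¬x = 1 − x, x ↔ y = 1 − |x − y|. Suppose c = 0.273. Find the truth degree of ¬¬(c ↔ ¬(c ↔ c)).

0.727

c ↔ c = 1 − |0.273 − 0.273| = 1 − 0.000 = 1.000
¬(c ↔ c) = 1 − 1.000 = 0.000
c ↔ ¬(c ↔ c) = 1 − |0.273 − 0.000| = 1 − 0.273 = 0.727
¬(c ↔ ¬(c ↔ c)) = 1 − 0.727 = 0.273
¬¬(c ↔ ¬(c ↔ c)) = 1 − 0.273 = 0.727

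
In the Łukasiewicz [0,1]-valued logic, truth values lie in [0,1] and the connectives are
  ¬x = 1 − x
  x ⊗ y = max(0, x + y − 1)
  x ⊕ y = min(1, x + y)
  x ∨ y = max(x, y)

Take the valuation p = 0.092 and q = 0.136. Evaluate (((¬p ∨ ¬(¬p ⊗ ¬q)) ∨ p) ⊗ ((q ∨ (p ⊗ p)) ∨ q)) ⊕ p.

0.136

¬p = 1 − 0.092 = 0.908
¬q = 1 − 0.136 = 0.864
¬p ⊗ ¬q = max(0, 0.908 + 0.864 − 1) = max(0, 0.772) = 0.772
¬(¬p ⊗ ¬q) = 1 − 0.772 = 0.228
¬p ∨ ¬(¬p ⊗ ¬q) = max(0.908, 0.228) = 0.908
(¬p ∨ ¬(¬p ⊗ ¬q)) ∨ p = max(0.908, 0.092) = 0.908
p ⊗ p = max(0, 0.092 + 0.092 − 1) = max(0, -0.816) = 0.000
q ∨ (p ⊗ p) = max(0.136, 0.000) = 0.136
(q ∨ (p ⊗ p)) ∨ q = max(0.136, 0.136) = 0.136
((¬p ∨ ¬(¬p ⊗ ¬q)) ∨ p) ⊗ ((q ∨ (p ⊗ p)) ∨ q) = max(0, 0.908 + 0.136 − 1) = max(0, 0.044) = 0.044
(((¬p ∨ ¬(¬p ⊗ ¬q)) ∨ p) ⊗ ((q ∨ (p ⊗ p)) ∨ q)) ⊕ p = min(1, 0.044 + 0.092) = min(1, 0.136) = 0.136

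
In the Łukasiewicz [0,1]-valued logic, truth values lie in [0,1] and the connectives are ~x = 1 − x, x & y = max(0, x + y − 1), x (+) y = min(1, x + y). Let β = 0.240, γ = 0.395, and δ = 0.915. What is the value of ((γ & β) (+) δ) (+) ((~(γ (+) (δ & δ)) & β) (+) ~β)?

1.000

γ & β = max(0, 0.395 + 0.240 − 1) = max(0, -0.365) = 0.000
(γ & β) (+) δ = min(1, 0.000 + 0.915) = min(1, 0.915) = 0.915
δ & δ = max(0, 0.915 + 0.915 − 1) = max(0, 0.830) = 0.830
γ (+) (δ & δ) = min(1, 0.395 + 0.830) = min(1, 1.225) = 1.000
~(γ (+) (δ & δ)) = 1 − 1.000 = 0.000
~(γ (+) (δ & δ)) & β = max(0, 0.000 + 0.240 − 1) = max(0, -0.760) = 0.000
~β = 1 − 0.240 = 0.760
(~(γ (+) (δ & δ)) & β) (+) ~β = min(1, 0.000 + 0.760) = min(1, 0.760) = 0.760
((γ & β) (+) δ) (+) ((~(γ (+) (δ & δ)) & β) (+) ~β) = min(1, 0.915 + 0.760) = min(1, 1.675) = 1.000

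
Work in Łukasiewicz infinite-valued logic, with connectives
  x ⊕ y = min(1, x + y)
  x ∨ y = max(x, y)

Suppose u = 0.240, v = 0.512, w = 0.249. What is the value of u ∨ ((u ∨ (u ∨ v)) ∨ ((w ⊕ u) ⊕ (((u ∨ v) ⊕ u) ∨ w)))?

1.000

u ∨ v = max(0.240, 0.512) = 0.512
u ∨ (u ∨ v) = max(0.240, 0.512) = 0.512
w ⊕ u = min(1, 0.249 + 0.240) = min(1, 0.489) = 0.489
(u ∨ v) ⊕ u = min(1, 0.512 + 0.240) = min(1, 0.752) = 0.752
((u ∨ v) ⊕ u) ∨ w = max(0.752, 0.249) = 0.752
(w ⊕ u) ⊕ (((u ∨ v) ⊕ u) ∨ w) = min(1, 0.489 + 0.752) = min(1, 1.241) = 1.000
(u ∨ (u ∨ v)) ∨ ((w ⊕ u) ⊕ (((u ∨ v) ⊕ u) ∨ w)) = max(0.512, 1.000) = 1.000
u ∨ ((u ∨ (u ∨ v)) ∨ ((w ⊕ u) ⊕ (((u ∨ v) ⊕ u) ∨ w))) = max(0.240, 1.000) = 1.000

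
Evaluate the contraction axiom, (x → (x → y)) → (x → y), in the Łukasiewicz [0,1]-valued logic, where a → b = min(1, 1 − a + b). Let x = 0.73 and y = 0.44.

0.73

x → y = min(1, 1 − 0.73 + 0.44) = min(1, 0.71) = 0.71
x → (x → y) = min(1, 1 − 0.73 + 0.71) = min(1, 0.98) = 0.98
(x → (x → y)) → (x → y) = min(1, 1 − 0.98 + 0.71) = min(1, 0.73) = 0.73
(The value 0.73 < 1 shows this instance is not satisfied; fails in Ł∞ (the t-norm is not idempotent).)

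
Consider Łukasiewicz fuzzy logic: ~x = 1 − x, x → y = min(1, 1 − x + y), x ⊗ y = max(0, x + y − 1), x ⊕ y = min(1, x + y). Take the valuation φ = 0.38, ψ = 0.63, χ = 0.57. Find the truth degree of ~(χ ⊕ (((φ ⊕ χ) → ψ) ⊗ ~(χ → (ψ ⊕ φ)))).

0.43

φ ⊕ χ = min(1, 0.38 + 0.57) = min(1, 0.95) = 0.95
(φ ⊕ χ) → ψ = min(1, 1 − 0.95 + 0.63) = min(1, 0.68) = 0.68
ψ ⊕ φ = min(1, 0.63 + 0.38) = min(1, 1.01) = 1.00
χ → (ψ ⊕ φ) = min(1, 1 − 0.57 + 1.00) = min(1, 1.43) = 1.00
~(χ → (ψ ⊕ φ)) = 1 − 1.00 = 0.00
((φ ⊕ χ) → ψ) ⊗ ~(χ → (ψ ⊕ φ)) = max(0, 0.68 + 0.00 − 1) = max(0, -0.32) = 0.00
χ ⊕ (((φ ⊕ χ) → ψ) ⊗ ~(χ → (ψ ⊕ φ))) = min(1, 0.57 + 0.00) = min(1, 0.57) = 0.57
~(χ ⊕ (((φ ⊕ χ) → ψ) ⊗ ~(χ → (ψ ⊕ φ)))) = 1 − 0.57 = 0.43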